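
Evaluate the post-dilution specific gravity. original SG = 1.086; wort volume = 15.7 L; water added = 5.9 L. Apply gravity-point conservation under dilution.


SG_new = 1 + (SG_old − 1)·V_old/(V_old + V_water)
pts = (1.086 − 1)·1000·15.7/(15.7 + 5.9) = 62.5093
SG_new = 1 + 62.5093/1000

1.0625


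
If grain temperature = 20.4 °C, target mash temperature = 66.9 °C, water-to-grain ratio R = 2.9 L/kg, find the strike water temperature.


T_strike = (0.41/R)·(T_mash − T_grain) + T_mash
T_strike = (0.41/2.9)·(66.9 − 20.4) + 66.9

73.4741 °C


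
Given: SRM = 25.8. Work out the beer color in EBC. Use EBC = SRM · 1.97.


EBC = 25.8 · 1.97

50.8260 EBC


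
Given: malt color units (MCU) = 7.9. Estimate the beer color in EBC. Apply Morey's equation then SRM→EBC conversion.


SRM = 1.4922·MCU^0.6859;  EBC = SRM·1.97
SRM = 1.4922·7.9^0.6859 = 6.1590
EBC = 6.1590·1.97

12.1332 EBC


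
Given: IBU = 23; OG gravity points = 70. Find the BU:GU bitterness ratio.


BU:GU = IBU / OG_points
BU:GU = 23 / 70

0.3286


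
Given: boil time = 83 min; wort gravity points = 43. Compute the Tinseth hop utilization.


U = 1.65·0.000125^(GP/1000) · (1 − e^(−0.04·t))/4.15
bigness = 1.65·0.000125^(43/1000) = 1.1211
boil_factor = (1 − e^(−0.04·83))/4.15 = 0.2323
U = 1.1211 · 0.2323

0.2604


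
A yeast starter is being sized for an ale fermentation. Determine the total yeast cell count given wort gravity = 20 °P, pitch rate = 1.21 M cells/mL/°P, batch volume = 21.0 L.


cells (billions) = rate · V_L · °P
cells = 1.21 · 21.0 · 20

508.2000 billion cells


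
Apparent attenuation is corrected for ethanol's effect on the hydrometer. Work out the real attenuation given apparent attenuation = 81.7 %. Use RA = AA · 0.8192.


RA = 81.7 · 0.8192

66.9286 %


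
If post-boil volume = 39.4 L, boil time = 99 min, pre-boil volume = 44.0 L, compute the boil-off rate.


rate = (V_pre − V_post) / (t_min/60)
rate = (44.0 − 39.4) / (99/60)

2.7879 L/hr


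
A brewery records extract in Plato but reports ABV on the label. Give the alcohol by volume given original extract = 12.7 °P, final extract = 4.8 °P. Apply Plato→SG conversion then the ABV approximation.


SG = 259/(259 − P);  ABV = (OG − FG)·131.25
OG = 259/(259 − 12.7) = 1.0516
FG = 259/(259 − 4.8) = 1.0189
ABV = (1.0516 − 1.0189)·131.25

4.2893 % ABV


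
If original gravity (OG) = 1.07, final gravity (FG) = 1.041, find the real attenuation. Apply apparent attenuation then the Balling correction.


AA = (OG−FG)/(OG−1)·100;  RA = AA·0.8192
AA = (1.07 − 1.041)/(1.07 − 1)·100 = 41.4286
RA = 41.4286·0.8192

33.9383 %


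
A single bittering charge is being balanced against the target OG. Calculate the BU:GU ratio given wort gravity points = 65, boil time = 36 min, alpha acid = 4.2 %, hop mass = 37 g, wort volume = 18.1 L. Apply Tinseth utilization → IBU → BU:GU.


U = 1.65·0.000125^(GP/1000)·(1−e^(−0.04t))/4.15;  IBU = (α/100)·m·U·1000/V;  BU:GU = IBU/GP
U = 1.65·0.000125^(65/1000)·(1−e^(−0.04·36))/4.15 = 0.1692
IBU = (4.2/100)·37·0.1692·1000/18.1 = 14.5236
BU:GU = 14.5236/65

0.2234


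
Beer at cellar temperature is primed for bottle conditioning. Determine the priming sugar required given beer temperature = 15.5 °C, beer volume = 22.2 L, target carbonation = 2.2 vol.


residual = 14.695·(0.01821 + 0.09011·e^(−0.04·T));  sugar = (target − residual)·4.0·V
residual = 14.695·(0.01821 + 0.09011·e^(−0.04·15.5)) = 0.9799
sugar = (2.2 − 0.9799)·4.0·22.2

108.3428 g


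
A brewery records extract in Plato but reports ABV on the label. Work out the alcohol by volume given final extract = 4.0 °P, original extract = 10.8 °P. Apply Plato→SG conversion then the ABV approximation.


SG = 259/(259 − P);  ABV = (OG − FG)·131.25
OG = 259/(259 − 10.8) = 1.0435
FG = 259/(259 − 4.0) = 1.0157
ABV = (1.0435 − 1.0157)·131.25

3.6523 % ABV


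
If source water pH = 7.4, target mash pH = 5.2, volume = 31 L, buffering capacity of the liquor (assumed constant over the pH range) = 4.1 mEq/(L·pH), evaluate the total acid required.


acid = buffering capacity · (pH_source − pH_target) · V
acid = 4.1 · (7.4 − 5.2) · 31

279.6200 mEq


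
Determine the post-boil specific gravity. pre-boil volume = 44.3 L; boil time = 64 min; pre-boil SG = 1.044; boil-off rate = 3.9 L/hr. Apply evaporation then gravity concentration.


V_post = V_pre − rate·(t/60);  SG_post = 1 + (SG_pre−1)·V_pre/V_post
V_post = 44.3 − 3.9·(64/60) = 40.1400
SG_post = 1 + (1.044 − 1)·44.3/40.1400

1.0486


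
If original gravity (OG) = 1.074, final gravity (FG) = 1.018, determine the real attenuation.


AA = (OG−FG)/(OG−1)·100;  RA = AA·0.8192
AA = (1.074 − 1.018)/(1.074 − 1)·100 = 75.6757
RA = 75.6757·0.8192

61.9935 %


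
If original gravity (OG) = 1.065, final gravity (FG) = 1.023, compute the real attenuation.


AA = (OG−FG)/(OG−1)·100;  RA = AA·0.8192
AA = (1.065 − 1.023)/(1.065 − 1)·100 = 64.6154
RA = 64.6154·0.8192

52.9329 %


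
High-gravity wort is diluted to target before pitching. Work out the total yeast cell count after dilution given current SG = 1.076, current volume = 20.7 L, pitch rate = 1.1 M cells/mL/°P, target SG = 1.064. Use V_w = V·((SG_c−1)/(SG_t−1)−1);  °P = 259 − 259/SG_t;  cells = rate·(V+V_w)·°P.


V_w = 20.7·((1.076−1)/(1.064−1)−1) = 3.8812
V_final = 20.7 + 3.8812 = 24.5812
°P = 259 − 259/1.064 = 15.5789
cells = 1.1·24.5812·15.5789

421.2450 billion cells


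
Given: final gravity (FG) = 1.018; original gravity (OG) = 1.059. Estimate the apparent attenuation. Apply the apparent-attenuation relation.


AA = (OG − FG)/(OG − 1) · 100
AA = (1.059 − 1.018)/(1.059 − 1) · 100

69.4915 %


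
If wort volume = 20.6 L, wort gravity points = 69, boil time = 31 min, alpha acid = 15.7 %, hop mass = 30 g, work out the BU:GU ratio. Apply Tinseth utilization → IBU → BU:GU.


U = 1.65·0.000125^(GP/1000)·(1−e^(−0.04t))/4.15;  IBU = (α/100)·m·U·1000/V;  BU:GU = IBU/GP
U = 1.65·0.000125^(69/1000)·(1−e^(−0.04·31))/4.15 = 0.1520
IBU = (15.7/100)·30·0.1520·1000/20.6 = 34.7465
BU:GU = 34.7465/69

0.5036


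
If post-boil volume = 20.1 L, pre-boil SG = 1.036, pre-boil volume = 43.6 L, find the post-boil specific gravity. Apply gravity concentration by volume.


SG_post = 1 + (SG_pre − 1)·V_pre/V_post
pts_pre = (1.036 − 1)·1000 = 36.0000
pts_post = 36.0000·43.6/20.1 = 78.0896
SG_post = 1 + 78.0896/1000

1.0781


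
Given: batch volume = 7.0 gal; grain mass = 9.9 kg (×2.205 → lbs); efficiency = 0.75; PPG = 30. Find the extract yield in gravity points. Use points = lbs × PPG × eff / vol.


lbs = 9.9 × 2.205 = 21.8295
points = 21.8295 × 30 × 0.75 / 7.0

70.1663 points


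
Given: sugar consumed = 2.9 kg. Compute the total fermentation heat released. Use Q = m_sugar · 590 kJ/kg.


Q = 2.9 · 590

1711.0000 kJ


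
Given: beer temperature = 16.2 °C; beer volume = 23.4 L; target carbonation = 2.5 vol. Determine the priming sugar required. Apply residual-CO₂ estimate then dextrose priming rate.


residual = 14.695·(0.01821 + 0.09011·e^(−0.04·T));  sugar = (target − residual)·4.0·V
residual = 14.695·(0.01821 + 0.09011·e^(−0.04·16.2)) = 0.9603
sugar = (2.5 − 0.9603)·4.0·23.4

144.1201 g


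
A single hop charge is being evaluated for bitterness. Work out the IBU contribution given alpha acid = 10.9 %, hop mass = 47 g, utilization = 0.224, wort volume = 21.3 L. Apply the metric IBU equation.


IBU = (α/100)·mass·U·1000 / V
IBU = (10.9/100)·47·0.224·1000 / 21.3

53.8757 IBU


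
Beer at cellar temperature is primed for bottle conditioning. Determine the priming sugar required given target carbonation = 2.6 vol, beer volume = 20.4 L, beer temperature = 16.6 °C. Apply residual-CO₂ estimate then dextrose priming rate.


residual = 14.695·(0.01821 + 0.09011·e^(−0.04·T));  sugar = (target − residual)·4.0·V
residual = 14.695·(0.01821 + 0.09011·e^(−0.04·16.6)) = 0.9493
sugar = (2.6 − 0.9493)·4.0·20.4

134.7003 g


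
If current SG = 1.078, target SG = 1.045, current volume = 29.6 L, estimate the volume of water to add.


V_water = V·((SG_curr − 1)/(SG_target − 1) − 1)
V_water = 29.6·((1.078 − 1)/(1.045 − 1) − 1)

21.7067 L


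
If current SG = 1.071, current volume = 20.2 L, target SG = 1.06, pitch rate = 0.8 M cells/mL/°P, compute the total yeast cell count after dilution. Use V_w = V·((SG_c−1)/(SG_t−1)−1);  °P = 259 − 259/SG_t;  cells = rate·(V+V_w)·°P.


V_w = 20.2·((1.071−1)/(1.06−1)−1) = 3.7033
V_final = 20.2 + 3.7033 = 23.9033
°P = 259 − 259/1.06 = 14.6604
cells = 0.8·23.9033·14.6604

280.3455 billion cells


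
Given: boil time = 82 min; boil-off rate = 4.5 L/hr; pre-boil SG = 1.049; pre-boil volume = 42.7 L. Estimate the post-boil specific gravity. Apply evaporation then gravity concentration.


V_post = V_pre − rate·(t/60);  SG_post = 1 + (SG_pre−1)·V_pre/V_post
V_post = 42.7 − 4.5·(82/60) = 36.5500
SG_post = 1 + (1.049 − 1)·42.7/36.5500

1.0572


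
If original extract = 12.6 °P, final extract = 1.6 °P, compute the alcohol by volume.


SG = 259/(259 − P);  ABV = (OG − FG)·131.25
OG = 259/(259 − 12.6) = 1.0511
FG = 259/(259 − 1.6) = 1.0062
ABV = (1.0511 − 1.0062)·131.25

5.8958 % ABV


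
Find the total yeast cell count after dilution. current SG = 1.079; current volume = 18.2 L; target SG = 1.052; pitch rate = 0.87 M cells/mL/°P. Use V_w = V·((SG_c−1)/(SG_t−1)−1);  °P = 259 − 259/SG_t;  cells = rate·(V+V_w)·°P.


V_w = 18.2·((1.079−1)/(1.052−1)−1) = 9.4500
V_final = 18.2 + 9.4500 = 27.6500
°P = 259 − 259/1.052 = 12.8023
cells = 0.87·27.6500·12.8023

307.9653 billion cells


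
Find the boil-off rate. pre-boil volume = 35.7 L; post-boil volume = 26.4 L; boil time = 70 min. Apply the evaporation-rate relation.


rate = (V_pre − V_post) / (t_min/60)
rate = (35.7 − 26.4) / (70/60)

7.9714 L/hr


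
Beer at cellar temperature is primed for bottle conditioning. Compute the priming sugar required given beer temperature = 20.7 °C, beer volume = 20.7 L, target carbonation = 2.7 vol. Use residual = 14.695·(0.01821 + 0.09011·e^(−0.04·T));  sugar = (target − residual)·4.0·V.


residual = 14.695·(0.01821 + 0.09011·e^(−0.04·20.7)) = 0.8462
sugar = (2.7 − 0.8462)·4.0·20.7

153.4985 g


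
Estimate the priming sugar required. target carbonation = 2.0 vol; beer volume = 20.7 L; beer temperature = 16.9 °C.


residual = 14.695·(0.01821 + 0.09011·e^(−0.04·T));  sugar = (target − residual)·4.0·V
residual = 14.695·(0.01821 + 0.09011·e^(−0.04·16.9)) = 0.9411
sugar = (2.0 − 0.9411)·4.0·20.7

87.6744 g


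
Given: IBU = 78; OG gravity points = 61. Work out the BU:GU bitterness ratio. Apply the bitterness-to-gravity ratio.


BU:GU = IBU / OG_points
BU:GU = 78 / 61

1.2787


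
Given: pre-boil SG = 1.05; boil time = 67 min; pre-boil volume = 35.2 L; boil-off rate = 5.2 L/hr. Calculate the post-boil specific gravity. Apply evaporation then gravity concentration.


V_post = V_pre − rate·(t/60);  SG_post = 1 + (SG_pre−1)·V_pre/V_post
V_post = 35.2 − 5.2·(67/60) = 29.3933
SG_post = 1 + (1.05 − 1)·35.2/29.3933

1.0599


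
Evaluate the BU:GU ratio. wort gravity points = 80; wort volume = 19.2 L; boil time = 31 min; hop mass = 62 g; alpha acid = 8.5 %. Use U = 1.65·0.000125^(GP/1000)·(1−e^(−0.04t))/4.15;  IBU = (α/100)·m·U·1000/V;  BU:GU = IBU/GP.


U = 1.65·0.000125^(80/1000)·(1−e^(−0.04·31))/4.15 = 0.1377
IBU = (8.5/100)·62·0.1377·1000/19.2 = 37.7862
BU:GU = 37.7862/80

0.4723


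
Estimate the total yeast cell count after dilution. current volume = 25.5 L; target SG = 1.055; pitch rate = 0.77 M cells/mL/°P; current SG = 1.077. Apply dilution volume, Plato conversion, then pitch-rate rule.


V_w = V·((SG_c−1)/(SG_t−1)−1);  °P = 259 − 259/SG_t;  cells = rate·(V+V_w)·°P
V_w = 25.5·((1.077−1)/(1.055−1)−1) = 10.2000
V_final = 25.5 + 10.2000 = 35.7000
°P = 259 − 259/1.055 = 13.5024
cells = 0.77·35.7000·13.5024

371.1666 billion cells


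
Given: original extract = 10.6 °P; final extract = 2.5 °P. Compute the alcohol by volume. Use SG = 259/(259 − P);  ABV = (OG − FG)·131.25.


OG = 259/(259 − 10.6) = 1.0427
FG = 259/(259 − 2.5) = 1.0097
ABV = (1.0427 − 1.0097)·131.25

4.3216 % ABV


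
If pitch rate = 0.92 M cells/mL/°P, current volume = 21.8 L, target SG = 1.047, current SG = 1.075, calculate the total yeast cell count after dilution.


V_w = V·((SG_c−1)/(SG_t−1)−1);  °P = 259 − 259/SG_t;  cells = rate·(V+V_w)·°P
V_w = 21.8·((1.075−1)/(1.047−1)−1) = 12.9872
V_final = 21.8 + 12.9872 = 34.7872
°P = 259 − 259/1.047 = 11.6266
cells = 0.92·34.7872·11.6266

372.0991 billion cells


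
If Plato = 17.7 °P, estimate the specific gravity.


SG = 259/(259 − P)
SG = 259/(259 − 17.7)

1.0734


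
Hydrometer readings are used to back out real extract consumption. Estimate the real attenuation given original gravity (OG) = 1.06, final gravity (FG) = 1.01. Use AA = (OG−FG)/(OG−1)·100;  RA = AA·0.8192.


AA = (1.06 − 1.01)/(1.06 − 1)·100 = 83.3333
RA = 83.3333·0.8192

68.2667 %


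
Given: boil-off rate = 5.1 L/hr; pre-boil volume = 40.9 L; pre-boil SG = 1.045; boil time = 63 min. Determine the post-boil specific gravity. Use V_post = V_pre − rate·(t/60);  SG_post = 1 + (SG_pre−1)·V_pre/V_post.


V_post = 40.9 − 5.1·(63/60) = 35.5450
SG_post = 1 + (1.045 − 1)·40.9/35.5450

1.0518


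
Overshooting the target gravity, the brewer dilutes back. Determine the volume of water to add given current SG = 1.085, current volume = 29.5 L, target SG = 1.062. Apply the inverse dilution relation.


V_water = V·((SG_curr − 1)/(SG_target − 1) − 1)
V_water = 29.5·((1.085 − 1)/(1.062 − 1) − 1)

10.9435 L


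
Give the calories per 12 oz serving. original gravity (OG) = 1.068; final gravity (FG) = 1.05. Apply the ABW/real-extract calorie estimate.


ABW = (OG−FG)·131.25·0.79/FG;  °P = 259 − 259/SG (for OG→OE and FG→AE);  RE = 0.1808·OE + 0.8192·AE;  Cal = (6.9·ABW + 4·(RE−0.1))·FG·3.55
ABW = (1.068 − 1.05)·131.25·0.79/1.05 = 1.7775
OE = 259 − 259/1.068 = 16.4906 °P
AE = 259 − 259/1.05 = 12.3333 °P
RE = 0.1808·16.4906 + 0.8192·12.3333 = 13.0850 °P
Cal = (6.9·1.7775 + 4·(13.0850−0.1))·1.05·3.55

239.3228 kcal


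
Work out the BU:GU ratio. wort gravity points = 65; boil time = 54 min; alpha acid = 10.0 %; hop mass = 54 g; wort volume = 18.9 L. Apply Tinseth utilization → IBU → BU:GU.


U = 1.65·0.000125^(GP/1000)·(1−e^(−0.04t))/4.15;  IBU = (α/100)·m·U·1000/V;  BU:GU = IBU/GP
U = 1.65·0.000125^(65/1000)·(1−e^(−0.04·54))/4.15 = 0.1961
IBU = (10.0/100)·54·0.1961·1000/18.9 = 56.0339
BU:GU = 56.0339/65

0.8621


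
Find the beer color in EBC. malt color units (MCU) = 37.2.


SRM = 1.4922·MCU^0.6859;  EBC = SRM·1.97
SRM = 1.4922·37.2^0.6859 = 17.8264
EBC = 17.8264·1.97

35.1179 EBC


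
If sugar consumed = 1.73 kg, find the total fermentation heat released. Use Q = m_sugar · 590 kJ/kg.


Q = 1.73 · 590

1020.7000 kJ


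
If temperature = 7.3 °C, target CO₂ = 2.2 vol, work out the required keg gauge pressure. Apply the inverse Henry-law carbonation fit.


psi = vols/(0.01821 + 0.09011·e^(−0.04·T)) − 14.695
psi = 2.2/(0.01821 + 0.09011·e^(−0.04·7.3)) − 14.695

11.0356 psi


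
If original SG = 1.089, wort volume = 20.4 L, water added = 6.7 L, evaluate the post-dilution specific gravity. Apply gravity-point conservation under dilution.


SG_new = 1 + (SG_old − 1)·V_old/(V_old + V_water)
pts = (1.089 − 1)·1000·20.4/(20.4 + 6.7) = 66.9963
SG_new = 1 + 66.9963/1000

1.0670


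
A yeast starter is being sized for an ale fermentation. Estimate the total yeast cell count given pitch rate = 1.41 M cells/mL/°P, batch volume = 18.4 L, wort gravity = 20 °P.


cells (billions) = rate · V_L · °P
cells = 1.41 · 18.4 · 20

518.8800 billion cells


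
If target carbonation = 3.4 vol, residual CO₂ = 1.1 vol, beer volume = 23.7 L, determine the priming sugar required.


sugar = (target − residual)·4.0·V
sugar = (3.4 − 1.1)·4.0·23.7

218.0400 g


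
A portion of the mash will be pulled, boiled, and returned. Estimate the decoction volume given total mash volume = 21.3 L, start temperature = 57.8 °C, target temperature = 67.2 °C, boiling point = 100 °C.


V_dec = V_total·(T_target − T_start)/(T_boil − T_start)
V_dec = 21.3·(67.2 − 57.8)/(100 − 57.8)

4.7445 L


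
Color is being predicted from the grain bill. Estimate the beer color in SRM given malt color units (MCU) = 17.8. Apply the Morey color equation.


SRM = 1.4922 · MCU^0.6859
SRM = 1.4922 · 17.8^0.6859

10.7520 SRM


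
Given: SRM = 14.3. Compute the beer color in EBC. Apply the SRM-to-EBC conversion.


EBC = SRM · 1.97
EBC = 14.3 · 1.97

28.1710 EBC


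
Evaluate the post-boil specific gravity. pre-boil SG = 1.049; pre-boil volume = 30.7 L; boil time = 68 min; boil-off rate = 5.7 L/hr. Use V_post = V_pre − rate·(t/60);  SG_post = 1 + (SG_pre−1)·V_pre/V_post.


V_post = 30.7 − 5.7·(68/60) = 24.2400
SG_post = 1 + (1.049 − 1)·30.7/24.2400

1.0621


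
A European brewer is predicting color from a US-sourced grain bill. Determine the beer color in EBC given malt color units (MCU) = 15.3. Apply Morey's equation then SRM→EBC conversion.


SRM = 1.4922·MCU^0.6859;  EBC = SRM·1.97
SRM = 1.4922·15.3^0.6859 = 9.6919
EBC = 9.6919·1.97

19.0930 EBC


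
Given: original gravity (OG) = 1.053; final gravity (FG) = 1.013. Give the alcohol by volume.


ABV = (OG − FG) · 131.25
ABV = (1.053 − 1.013) · 131.25

5.2500 % ABV


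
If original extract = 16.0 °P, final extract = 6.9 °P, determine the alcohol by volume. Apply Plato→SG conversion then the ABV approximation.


SG = 259/(259 − P);  ABV = (OG − FG)·131.25
OG = 259/(259 − 16.0) = 1.0658
FG = 259/(259 − 6.9) = 1.0274
ABV = (1.0658 − 1.0274)·131.25

5.0497 % ABV


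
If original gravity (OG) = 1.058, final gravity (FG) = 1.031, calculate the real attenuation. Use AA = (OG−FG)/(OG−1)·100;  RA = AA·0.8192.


AA = (1.058 − 1.031)/(1.058 − 1)·100 = 46.5517
RA = 46.5517·0.8192

38.1352 %


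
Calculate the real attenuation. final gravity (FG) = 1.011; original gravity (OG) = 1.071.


AA = (OG−FG)/(OG−1)·100;  RA = AA·0.8192
AA = (1.071 − 1.011)/(1.071 − 1)·100 = 84.5070
RA = 84.5070·0.8192

69.2282 %


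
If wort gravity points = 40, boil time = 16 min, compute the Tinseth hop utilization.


U = 1.65·0.000125^(GP/1000) · (1 − e^(−0.04·t))/4.15
bigness = 1.65·0.000125^(40/1000) = 1.1518
boil_factor = (1 − e^(−0.04·16))/4.15 = 0.1139
U = 1.1518 · 0.1139

0.1312


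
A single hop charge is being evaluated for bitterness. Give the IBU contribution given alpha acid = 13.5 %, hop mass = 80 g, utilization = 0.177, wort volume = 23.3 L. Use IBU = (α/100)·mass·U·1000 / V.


IBU = (13.5/100)·80·0.177·1000 / 23.3

82.0429 IBU


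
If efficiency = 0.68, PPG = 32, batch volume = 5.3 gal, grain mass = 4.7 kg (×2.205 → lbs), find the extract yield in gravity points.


points = lbs × PPG × eff / vol
lbs = 4.7 × 2.205 = 10.3635
points = 10.3635 × 32 × 0.68 / 5.3

42.5490 points


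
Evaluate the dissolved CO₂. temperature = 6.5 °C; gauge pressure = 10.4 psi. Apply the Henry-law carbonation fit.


vols = (P + 14.695)·(0.01821 + 0.09011·e^(−0.04·T))
vols = (10.4 + 14.695)·(0.01821 + 0.09011·e^(−0.04·6.5))

2.2006 volumes


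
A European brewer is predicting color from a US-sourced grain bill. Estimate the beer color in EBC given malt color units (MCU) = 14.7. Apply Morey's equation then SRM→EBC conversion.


SRM = 1.4922·MCU^0.6859;  EBC = SRM·1.97
SRM = 1.4922·14.7^0.6859 = 9.4295
EBC = 9.4295·1.97

18.5762 EBC


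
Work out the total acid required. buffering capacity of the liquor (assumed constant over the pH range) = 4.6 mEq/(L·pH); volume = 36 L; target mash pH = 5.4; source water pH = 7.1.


acid = buffering capacity · (pH_source − pH_target) · V
acid = 4.6 · (7.1 − 5.4) · 36

281.5200 mEq


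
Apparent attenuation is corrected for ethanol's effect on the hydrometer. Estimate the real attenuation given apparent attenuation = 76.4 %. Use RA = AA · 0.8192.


RA = 76.4 · 0.8192

62.5869 %


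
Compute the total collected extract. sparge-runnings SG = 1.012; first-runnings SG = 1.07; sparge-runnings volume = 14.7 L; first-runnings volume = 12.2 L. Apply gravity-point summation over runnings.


total = Σ (SG_i − 1)·1000·V_i
first = (1.07 − 1)·1000·12.2 = 854.0000
sparge = (1.012 − 1)·1000·14.7 = 176.4000
total = 854.0000 + 176.4000

1030.4000 gravity·L


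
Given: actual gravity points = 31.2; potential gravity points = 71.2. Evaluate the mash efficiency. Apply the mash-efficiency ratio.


efficiency = actual / potential × 100
efficiency = 31.2 / 71.2 × 100

43.8202 %


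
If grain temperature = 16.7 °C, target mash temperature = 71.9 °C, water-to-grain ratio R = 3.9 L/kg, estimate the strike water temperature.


T_strike = (0.41/R)·(T_mash − T_grain) + T_mash
T_strike = (0.41/3.9)·(71.9 − 16.7) + 71.9

77.7031 °C


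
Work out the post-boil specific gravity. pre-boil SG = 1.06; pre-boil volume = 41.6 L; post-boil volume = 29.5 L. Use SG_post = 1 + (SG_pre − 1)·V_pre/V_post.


pts_pre = (1.06 − 1)·1000 = 60.0000
pts_post = 60.0000·41.6/29.5 = 84.6102
SG_post = 1 + 84.6102/1000

1.0846


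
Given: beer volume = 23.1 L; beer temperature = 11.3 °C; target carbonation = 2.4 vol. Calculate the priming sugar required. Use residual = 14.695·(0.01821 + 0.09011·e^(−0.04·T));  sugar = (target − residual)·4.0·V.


residual = 14.695·(0.01821 + 0.09011·e^(−0.04·11.3)) = 1.1102
sugar = (2.4 − 1.1102)·4.0·23.1

119.1743 g


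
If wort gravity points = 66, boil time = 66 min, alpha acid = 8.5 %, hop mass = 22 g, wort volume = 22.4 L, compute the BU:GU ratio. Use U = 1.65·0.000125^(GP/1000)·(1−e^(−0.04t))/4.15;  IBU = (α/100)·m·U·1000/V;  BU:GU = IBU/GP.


U = 1.65·0.000125^(66/1000)·(1−e^(−0.04·66))/4.15 = 0.2040
IBU = (8.5/100)·22·0.2040·1000/22.4 = 17.0323
BU:GU = 17.0323/66

0.2581


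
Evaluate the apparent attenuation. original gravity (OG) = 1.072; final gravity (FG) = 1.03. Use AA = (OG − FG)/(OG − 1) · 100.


AA = (1.072 − 1.03)/(1.072 − 1) · 100

58.3333 %


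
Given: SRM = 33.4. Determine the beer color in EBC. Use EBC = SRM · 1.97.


EBC = 33.4 · 1.97

65.7980 EBC


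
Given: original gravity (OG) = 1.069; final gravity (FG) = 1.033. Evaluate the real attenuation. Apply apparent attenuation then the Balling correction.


AA = (OG−FG)/(OG−1)·100;  RA = AA·0.8192
AA = (1.069 − 1.033)/(1.069 − 1)·100 = 52.1739
RA = 52.1739·0.8192

42.7409 %


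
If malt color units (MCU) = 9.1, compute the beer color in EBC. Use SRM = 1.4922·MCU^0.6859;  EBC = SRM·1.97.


SRM = 1.4922·9.1^0.6859 = 6.7863
EBC = 6.7863·1.97

13.3690 EBC


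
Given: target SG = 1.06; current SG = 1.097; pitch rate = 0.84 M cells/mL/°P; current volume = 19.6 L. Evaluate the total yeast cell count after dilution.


V_w = V·((SG_c−1)/(SG_t−1)−1);  °P = 259 − 259/SG_t;  cells = rate·(V+V_w)·°P
V_w = 19.6·((1.097−1)/(1.06−1)−1) = 12.0867
V_final = 19.6 + 12.0867 = 31.6867
°P = 259 − 259/1.06 = 14.6604
cells = 0.84·31.6867·14.6604

390.2123 billion cells


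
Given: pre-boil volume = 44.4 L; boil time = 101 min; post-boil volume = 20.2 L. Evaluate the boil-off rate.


rate = (V_pre − V_post) / (t_min/60)
rate = (44.4 − 20.2) / (101/60)

14.3762 L/hr


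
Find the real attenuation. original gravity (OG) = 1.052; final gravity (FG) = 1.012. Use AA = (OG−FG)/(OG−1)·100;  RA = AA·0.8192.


AA = (1.052 − 1.012)/(1.052 − 1)·100 = 76.9231
RA = 76.9231·0.8192

63.0154 %


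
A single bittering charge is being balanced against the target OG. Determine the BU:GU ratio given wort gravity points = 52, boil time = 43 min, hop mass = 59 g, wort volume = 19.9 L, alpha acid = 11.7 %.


U = 1.65·0.000125^(GP/1000)·(1−e^(−0.04t))/4.15;  IBU = (α/100)·m·U·1000/V;  BU:GU = IBU/GP
U = 1.65·0.000125^(52/1000)·(1−e^(−0.04·43))/4.15 = 0.2045
IBU = (11.7/100)·59·0.2045·1000/19.9 = 70.9526
BU:GU = 70.9526/52

1.3645


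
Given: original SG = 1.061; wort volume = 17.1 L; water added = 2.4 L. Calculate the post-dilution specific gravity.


SG_new = 1 + (SG_old − 1)·V_old/(V_old + V_water)
pts = (1.061 − 1)·1000·17.1/(17.1 + 2.4) = 53.4923
SG_new = 1 + 53.4923/1000

1.0535


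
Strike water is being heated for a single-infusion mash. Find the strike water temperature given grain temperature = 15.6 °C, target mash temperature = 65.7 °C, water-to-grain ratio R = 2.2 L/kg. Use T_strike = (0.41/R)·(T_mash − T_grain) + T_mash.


T_strike = (0.41/2.2)·(65.7 − 15.6) + 65.7

75.0368 °C


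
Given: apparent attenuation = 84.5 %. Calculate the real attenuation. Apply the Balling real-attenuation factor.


RA = AA · 0.8192
RA = 84.5 · 0.8192

69.2224 %


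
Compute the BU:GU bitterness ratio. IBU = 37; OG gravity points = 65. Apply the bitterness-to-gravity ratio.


BU:GU = IBU / OG_points
BU:GU = 37 / 65

0.5692


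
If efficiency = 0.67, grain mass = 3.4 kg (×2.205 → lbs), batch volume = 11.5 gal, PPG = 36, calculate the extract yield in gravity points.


points = lbs × PPG × eff / vol
lbs = 3.4 × 2.205 = 7.4970
points = 7.4970 × 36 × 0.67 / 11.5

15.7241 points


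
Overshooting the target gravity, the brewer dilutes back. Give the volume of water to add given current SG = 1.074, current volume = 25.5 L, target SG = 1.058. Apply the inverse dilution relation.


V_water = V·((SG_curr − 1)/(SG_target − 1) − 1)
V_water = 25.5·((1.074 − 1)/(1.058 − 1) − 1)

7.0345 L


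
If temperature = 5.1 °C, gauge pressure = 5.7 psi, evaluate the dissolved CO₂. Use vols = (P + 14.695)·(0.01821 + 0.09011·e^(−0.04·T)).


vols = (5.7 + 14.695)·(0.01821 + 0.09011·e^(−0.04·5.1))

1.8700 volumes


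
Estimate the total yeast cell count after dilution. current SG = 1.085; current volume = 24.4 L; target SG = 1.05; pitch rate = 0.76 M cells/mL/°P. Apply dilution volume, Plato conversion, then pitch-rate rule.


V_w = V·((SG_c−1)/(SG_t−1)−1);  °P = 259 − 259/SG_t;  cells = rate·(V+V_w)·°P
V_w = 24.4·((1.085−1)/(1.05−1)−1) = 17.0800
V_final = 24.4 + 17.0800 = 41.4800
°P = 259 − 259/1.05 = 12.3333
cells = 0.76·41.4800·12.3333

388.8059 billion cells


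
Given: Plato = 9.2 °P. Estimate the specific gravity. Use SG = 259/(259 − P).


SG = 259/(259 − 9.2)

1.0368


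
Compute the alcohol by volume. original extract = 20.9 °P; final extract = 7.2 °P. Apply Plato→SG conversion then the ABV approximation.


SG = 259/(259 − P);  ABV = (OG − FG)·131.25
OG = 259/(259 − 20.9) = 1.0878
FG = 259/(259 − 7.2) = 1.0286
ABV = (1.0878 − 1.0286)·131.25

7.7679 % ABV


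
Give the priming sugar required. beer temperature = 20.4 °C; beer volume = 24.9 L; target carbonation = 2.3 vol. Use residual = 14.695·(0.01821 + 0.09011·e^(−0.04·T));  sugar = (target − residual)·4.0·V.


residual = 14.695·(0.01821 + 0.09011·e^(−0.04·20.4)) = 0.8531
sugar = (2.3 − 0.8531)·4.0·24.9

144.1074 g


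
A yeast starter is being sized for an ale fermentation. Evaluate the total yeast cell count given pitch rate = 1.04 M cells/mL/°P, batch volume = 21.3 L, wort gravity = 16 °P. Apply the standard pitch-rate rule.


cells (billions) = rate · V_L · °P
cells = 1.04 · 21.3 · 16

354.4320 billion cells


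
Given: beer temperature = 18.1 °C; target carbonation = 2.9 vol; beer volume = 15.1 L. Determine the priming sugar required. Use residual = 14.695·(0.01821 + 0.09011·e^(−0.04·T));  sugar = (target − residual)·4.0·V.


residual = 14.695·(0.01821 + 0.09011·e^(−0.04·18.1)) = 0.9096
sugar = (2.9 − 0.9096)·4.0·15.1

120.2223 g


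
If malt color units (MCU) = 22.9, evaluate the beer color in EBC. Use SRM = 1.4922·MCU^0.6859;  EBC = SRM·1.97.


SRM = 1.4922·22.9^0.6859 = 12.7802
EBC = 12.7802·1.97

25.1770 EBC


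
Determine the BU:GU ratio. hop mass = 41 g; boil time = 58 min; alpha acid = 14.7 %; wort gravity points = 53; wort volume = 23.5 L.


U = 1.65·0.000125^(GP/1000)·(1−e^(−0.04t))/4.15;  IBU = (α/100)·m·U·1000/V;  BU:GU = IBU/GP
U = 1.65·0.000125^(53/1000)·(1−e^(−0.04·58))/4.15 = 0.2227
IBU = (14.7/100)·41·0.2227·1000/23.5 = 57.1058
BU:GU = 57.1058/53

1.0775


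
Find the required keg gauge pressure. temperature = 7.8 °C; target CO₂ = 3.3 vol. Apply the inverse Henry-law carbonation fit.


psi = vols/(0.01821 + 0.09011·e^(−0.04·T)) − 14.695
psi = 3.3/(0.01821 + 0.09011·e^(−0.04·7.8)) − 14.695

24.5119 psi


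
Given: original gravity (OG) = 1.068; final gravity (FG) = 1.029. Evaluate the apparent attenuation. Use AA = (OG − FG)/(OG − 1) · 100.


AA = (1.068 − 1.029)/(1.068 − 1) · 100

57.3529 %


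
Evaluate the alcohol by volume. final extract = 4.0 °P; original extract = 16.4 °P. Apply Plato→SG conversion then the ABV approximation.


SG = 259/(259 − P);  ABV = (OG − FG)·131.25
OG = 259/(259 − 16.4) = 1.0676
FG = 259/(259 − 4.0) = 1.0157
ABV = (1.0676 − 1.0157)·131.25

6.8138 % ABV


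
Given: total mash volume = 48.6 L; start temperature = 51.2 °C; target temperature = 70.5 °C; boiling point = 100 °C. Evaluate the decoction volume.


V_dec = V_total·(T_target − T_start)/(T_boil − T_start)
V_dec = 48.6·(70.5 − 51.2)/(100 − 51.2)

19.2209 L


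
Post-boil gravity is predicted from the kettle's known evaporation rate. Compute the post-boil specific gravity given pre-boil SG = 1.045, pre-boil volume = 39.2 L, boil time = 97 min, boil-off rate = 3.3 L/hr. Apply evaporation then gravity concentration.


V_post = V_pre − rate·(t/60);  SG_post = 1 + (SG_pre−1)·V_pre/V_post
V_post = 39.2 − 3.3·(97/60) = 33.8650
SG_post = 1 + (1.045 − 1)·39.2/33.8650

1.0521


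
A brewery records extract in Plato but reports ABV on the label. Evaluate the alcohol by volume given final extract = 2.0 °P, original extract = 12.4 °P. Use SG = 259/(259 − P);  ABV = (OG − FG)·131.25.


OG = 259/(259 − 12.4) = 1.0503
FG = 259/(259 − 2.0) = 1.0078
ABV = (1.0503 − 1.0078)·131.25

5.5784 % ABV


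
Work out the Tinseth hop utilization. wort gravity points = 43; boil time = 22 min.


U = 1.65·0.000125^(GP/1000) · (1 − e^(−0.04·t))/4.15
bigness = 1.65·0.000125^(43/1000) = 1.1211
boil_factor = (1 − e^(−0.04·22))/4.15 = 0.1410
U = 1.1211 · 0.1410

0.1581


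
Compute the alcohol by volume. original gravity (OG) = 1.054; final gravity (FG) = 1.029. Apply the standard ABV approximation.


ABV = (OG − FG) · 131.25
ABV = (1.054 − 1.029) · 131.25

3.2813 % ABV


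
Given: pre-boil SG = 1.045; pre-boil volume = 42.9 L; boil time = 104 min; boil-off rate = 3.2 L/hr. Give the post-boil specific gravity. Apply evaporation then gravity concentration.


V_post = V_pre − rate·(t/60);  SG_post = 1 + (SG_pre−1)·V_pre/V_post
V_post = 42.9 − 3.2·(104/60) = 37.3533
SG_post = 1 + (1.045 − 1)·42.9/37.3533

1.0517


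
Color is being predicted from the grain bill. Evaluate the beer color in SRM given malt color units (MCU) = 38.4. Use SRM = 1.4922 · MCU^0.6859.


SRM = 1.4922 · 38.4^0.6859

18.2188 SRM


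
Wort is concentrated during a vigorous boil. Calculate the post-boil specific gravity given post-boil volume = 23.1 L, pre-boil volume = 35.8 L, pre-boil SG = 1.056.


SG_post = 1 + (SG_pre − 1)·V_pre/V_post
pts_pre = (1.056 − 1)·1000 = 56.0000
pts_post = 56.0000·35.8/23.1 = 86.7879
SG_post = 1 + 86.7879/1000

1.0868


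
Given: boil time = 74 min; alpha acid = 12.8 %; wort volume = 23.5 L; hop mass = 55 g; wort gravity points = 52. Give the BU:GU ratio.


U = 1.65·0.000125^(GP/1000)·(1−e^(−0.04t))/4.15;  IBU = (α/100)·m·U·1000/V;  BU:GU = IBU/GP
U = 1.65·0.000125^(52/1000)·(1−e^(−0.04·74))/4.15 = 0.2362
IBU = (12.8/100)·55·0.2362·1000/23.5 = 70.7736
BU:GU = 70.7736/52

1.3610


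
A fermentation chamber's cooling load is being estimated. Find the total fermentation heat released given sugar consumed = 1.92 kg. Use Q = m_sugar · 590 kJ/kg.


Q = 1.92 · 590

1132.8000 kJ


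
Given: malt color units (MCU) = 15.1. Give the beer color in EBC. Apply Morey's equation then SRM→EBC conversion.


SRM = 1.4922·MCU^0.6859;  EBC = SRM·1.97
SRM = 1.4922·15.1^0.6859 = 9.6048
EBC = 9.6048·1.97

18.9214 EBC


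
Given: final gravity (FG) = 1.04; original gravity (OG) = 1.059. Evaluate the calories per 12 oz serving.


ABW = (OG−FG)·131.25·0.79/FG;  °P = 259 − 259/SG (for OG→OE and FG→AE);  RE = 0.1808·OE + 0.8192·AE;  Cal = (6.9·ABW + 4·(RE−0.1))·FG·3.55
ABW = (1.059 − 1.04)·131.25·0.79/1.04 = 1.8943
OE = 259 − 259/1.059 = 14.4297 °P
AE = 259 − 259/1.04 = 9.9615 °P
RE = 0.1808·14.4297 + 0.8192·9.9615 = 10.7694 °P
Cal = (6.9·1.8943 + 4·(10.7694−0.1))·1.04·3.55

205.8220 kcal


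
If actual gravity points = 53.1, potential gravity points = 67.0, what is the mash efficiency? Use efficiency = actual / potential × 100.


efficiency = 53.1 / 67.0 × 100

79.2537 %


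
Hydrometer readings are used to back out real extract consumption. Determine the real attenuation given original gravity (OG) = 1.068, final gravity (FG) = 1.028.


AA = (OG−FG)/(OG−1)·100;  RA = AA·0.8192
AA = (1.068 − 1.028)/(1.068 − 1)·100 = 58.8235
RA = 58.8235·0.8192

48.1882 %


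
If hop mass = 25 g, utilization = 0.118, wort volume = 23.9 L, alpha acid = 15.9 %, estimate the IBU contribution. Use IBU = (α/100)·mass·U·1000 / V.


IBU = (15.9/100)·25·0.118·1000 / 23.9

19.6255 IBU


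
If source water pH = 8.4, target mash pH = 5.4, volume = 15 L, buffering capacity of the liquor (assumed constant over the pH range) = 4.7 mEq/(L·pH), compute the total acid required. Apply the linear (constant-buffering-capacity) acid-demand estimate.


acid = buffering capacity · (pH_source − pH_target) · V
acid = 4.7 · (8.4 − 5.4) · 15

211.5000 mEq


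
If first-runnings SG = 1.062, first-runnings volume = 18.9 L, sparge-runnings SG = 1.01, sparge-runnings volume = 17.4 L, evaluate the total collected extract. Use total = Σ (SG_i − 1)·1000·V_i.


first = (1.062 − 1)·1000·18.9 = 1171.8000
sparge = (1.01 − 1)·1000·17.4 = 174.0000
total = 1171.8000 + 174.0000

1345.8000 gravity·L


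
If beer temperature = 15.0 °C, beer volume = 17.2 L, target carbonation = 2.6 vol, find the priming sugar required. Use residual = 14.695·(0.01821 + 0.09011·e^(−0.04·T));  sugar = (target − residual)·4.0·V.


residual = 14.695·(0.01821 + 0.09011·e^(−0.04·15.0)) = 0.9943
sugar = (2.6 − 0.9943)·4.0·17.2

110.4712 g


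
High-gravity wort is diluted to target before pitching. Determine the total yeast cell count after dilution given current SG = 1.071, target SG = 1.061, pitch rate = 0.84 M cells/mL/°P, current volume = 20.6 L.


V_w = V·((SG_c−1)/(SG_t−1)−1);  °P = 259 − 259/SG_t;  cells = rate·(V+V_w)·°P
V_w = 20.6·((1.071−1)/(1.061−1)−1) = 3.3770
V_final = 20.6 + 3.3770 = 23.9770
°P = 259 − 259/1.061 = 14.8907
cells = 0.84·23.9770·14.8907

299.9088 billion cells


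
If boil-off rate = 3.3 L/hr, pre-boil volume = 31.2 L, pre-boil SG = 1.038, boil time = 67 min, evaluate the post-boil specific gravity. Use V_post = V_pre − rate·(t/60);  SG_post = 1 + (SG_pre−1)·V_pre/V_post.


V_post = 31.2 − 3.3·(67/60) = 27.5150
SG_post = 1 + (1.038 − 1)·31.2/27.5150

1.0431


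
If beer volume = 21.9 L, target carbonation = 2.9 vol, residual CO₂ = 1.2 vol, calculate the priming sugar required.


sugar = (target − residual)·4.0·V
sugar = (2.9 − 1.2)·4.0·21.9

148.9200 g


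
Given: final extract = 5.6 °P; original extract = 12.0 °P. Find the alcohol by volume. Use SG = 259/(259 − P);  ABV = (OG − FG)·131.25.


OG = 259/(259 − 12.0) = 1.0486
FG = 259/(259 − 5.6) = 1.0221
ABV = (1.0486 − 1.0221)·131.25

3.4760 % ABV


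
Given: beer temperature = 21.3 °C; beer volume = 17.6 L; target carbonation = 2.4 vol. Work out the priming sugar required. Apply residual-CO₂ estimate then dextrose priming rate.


residual = 14.695·(0.01821 + 0.09011·e^(−0.04·T));  sugar = (target − residual)·4.0·V
residual = 14.695·(0.01821 + 0.09011·e^(−0.04·21.3)) = 0.8324
sugar = (2.4 − 0.8324)·4.0·17.6

110.3567 g


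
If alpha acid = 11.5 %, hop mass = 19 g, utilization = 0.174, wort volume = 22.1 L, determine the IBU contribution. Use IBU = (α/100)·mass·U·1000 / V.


IBU = (11.5/100)·19·0.174·1000 / 22.1

17.2032 IBU


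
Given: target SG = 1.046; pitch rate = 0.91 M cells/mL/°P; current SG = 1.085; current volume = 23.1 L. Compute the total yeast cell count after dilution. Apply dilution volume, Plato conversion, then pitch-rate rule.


V_w = V·((SG_c−1)/(SG_t−1)−1);  °P = 259 − 259/SG_t;  cells = rate·(V+V_w)·°P
V_w = 23.1·((1.085−1)/(1.046−1)−1) = 19.5848
V_final = 23.1 + 19.5848 = 42.6848
°P = 259 − 259/1.046 = 11.3901
cells = 0.91·42.6848·11.3901

442.4257 billion cells


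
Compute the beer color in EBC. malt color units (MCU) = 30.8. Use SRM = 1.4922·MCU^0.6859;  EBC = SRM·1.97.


SRM = 1.4922·30.8^0.6859 = 15.6612
EBC = 15.6612·1.97

30.8525 EBC


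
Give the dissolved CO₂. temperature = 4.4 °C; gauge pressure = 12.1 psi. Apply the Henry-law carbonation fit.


vols = (P + 14.695)·(0.01821 + 0.09011·e^(−0.04·T))
vols = (12.1 + 14.695)·(0.01821 + 0.09011·e^(−0.04·4.4))

2.5128 volumes


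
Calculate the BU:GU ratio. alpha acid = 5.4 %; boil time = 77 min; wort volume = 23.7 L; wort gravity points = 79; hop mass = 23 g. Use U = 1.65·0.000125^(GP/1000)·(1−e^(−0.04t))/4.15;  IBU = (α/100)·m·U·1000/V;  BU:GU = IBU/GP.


U = 1.65·0.000125^(79/1000)·(1−e^(−0.04·77))/4.15 = 0.1865
IBU = (5.4/100)·23·0.1865·1000/23.7 = 9.7731
BU:GU = 9.7731/79

0.1237


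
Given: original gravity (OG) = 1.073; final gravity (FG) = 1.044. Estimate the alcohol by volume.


ABV = (OG − FG) · 131.25
ABV = (1.073 − 1.044) · 131.25

3.8062 % ABV


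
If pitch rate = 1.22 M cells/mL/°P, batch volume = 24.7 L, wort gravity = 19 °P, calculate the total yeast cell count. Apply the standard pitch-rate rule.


cells (billions) = rate · V_L · °P
cells = 1.22 · 24.7 · 19

572.5460 billion cells


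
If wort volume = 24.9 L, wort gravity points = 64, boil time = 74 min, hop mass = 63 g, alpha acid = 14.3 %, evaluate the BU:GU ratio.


U = 1.65·0.000125^(GP/1000)·(1−e^(−0.04t))/4.15;  IBU = (α/100)·m·U·1000/V;  BU:GU = IBU/GP
U = 1.65·0.000125^(64/1000)·(1−e^(−0.04·74))/4.15 = 0.2121
IBU = (14.3/100)·63·0.2121·1000/24.9 = 76.7373
BU:GU = 76.7373/64

1.1990


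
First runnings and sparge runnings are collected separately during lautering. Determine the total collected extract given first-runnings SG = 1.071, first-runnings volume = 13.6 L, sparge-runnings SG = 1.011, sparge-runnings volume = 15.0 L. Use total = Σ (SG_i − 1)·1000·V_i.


first = (1.071 − 1)·1000·13.6 = 965.6000
sparge = (1.011 − 1)·1000·15.0 = 165.0000
total = 965.6000 + 165.0000

1130.6000 gravity·L
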